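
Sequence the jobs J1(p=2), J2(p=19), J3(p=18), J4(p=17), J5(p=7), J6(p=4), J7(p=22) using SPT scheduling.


SPT: sort by shortest processing time
  J1: p=2
  J6: p=4
  J5: p=7
  J4: p=17
  J3: p=18
  J2: p=19
  J7: p=22
Order: J1 → J6 → J5 → J4 → J3 → J2 → J7


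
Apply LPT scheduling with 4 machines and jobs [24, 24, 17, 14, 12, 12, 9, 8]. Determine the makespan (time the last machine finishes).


Jobs (LPT sorted): [24, 24, 17, 14, 12, 12, 9, 8]
Machines: 4
  J=24 → Machine 1 (load: 0+24=24)
  J=24 → Machine 2 (load: 0+24=24)
  J=17 → Machine 3 (load: 0+17=17)
  J=14 → Machine 4 (load: 0+14=14)
  J=12 → Machine 4 (load: 14+12=26)
  J=12 → Machine 3 (load: 17+12=29)
  J=9 → Machine 1 (load: 24+9=33)
  J=8 → Machine 2 (load: 24+8=32)
Machine loads: [33, 32, 29, 26]
Makespan = max = 33 time units


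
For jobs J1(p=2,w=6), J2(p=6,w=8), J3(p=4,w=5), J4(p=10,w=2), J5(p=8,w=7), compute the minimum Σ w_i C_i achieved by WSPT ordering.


WSPT order (by p/w): J1 → J2 → J3 → J5 → J4
  J1: C=2, w·C=6×2=12
  J2: C=8, w·C=8×8=64
  J3: C=12, w·C=5×12=60
  J5: C=20, w·C=7×20=140
  J4: C=30, w·C=2×30=60
Σ w·C = 336
= 336


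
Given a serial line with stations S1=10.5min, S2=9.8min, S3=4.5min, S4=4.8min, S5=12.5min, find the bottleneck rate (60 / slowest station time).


Bottleneck = longest station time
Station times: [10.5, 9.8, 4.5, 4.8, 12.5]
Max = 12.5 min
Rate = 60 / 12.5
= 4.80 units/hour (bottleneck: 12.5min)


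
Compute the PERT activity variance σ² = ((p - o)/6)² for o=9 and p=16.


σ² = ((p - o) / 6)² = (p - o)² / 36
= (16 - 9)² / 36
= 7² / 36
= 49 / 36
= 1.3611


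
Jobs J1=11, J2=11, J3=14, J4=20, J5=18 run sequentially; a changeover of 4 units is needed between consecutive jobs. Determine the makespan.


Makespan = Σ processing + (n-1) × setup
= (11 + 11 + 14 + 20 + 18) + (5-1)×4
= 74 + 16
= 90 time units


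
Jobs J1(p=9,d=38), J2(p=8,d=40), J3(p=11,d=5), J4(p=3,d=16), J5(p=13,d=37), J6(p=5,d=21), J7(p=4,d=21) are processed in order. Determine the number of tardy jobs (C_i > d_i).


Completion vs due date:
  J1: C=9, d=38 → on time
  J2: C=17, d=40 → on time
  J3: C=28, d=5 → TARDY
  J4: C=31, d=16 → TARDY
  J5: C=44, d=37 → TARDY
  J6: C=49, d=21 → TARDY
  J7: C=53, d=21 → TARDY
Tardy jobs: J3, J4, J5, J6, J7
Count = 5


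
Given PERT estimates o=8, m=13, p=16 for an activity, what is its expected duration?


te = (o + 4m + p) / 6
= (8 + 4×13 + 16) / 6
= (8 + 52 + 16) / 6
= 76 / 6
= 12.67


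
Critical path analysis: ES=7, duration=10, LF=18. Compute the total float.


EF = ES + duration = 7 + 10 = 17
LS = LF - duration = 18 - 10 = 8
Total Float = LF - EF = 18 - 17
(or LS - ES = 8 - 7)
= 1


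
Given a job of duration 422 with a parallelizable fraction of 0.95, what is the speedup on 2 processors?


Amdahl's law: T_p = T × ((1-p) + p/N)
= 422 × ((1-0.95) + 0.95/2)
= 422 × (0.05 + 0.4750)
= 422 × 0.5250
= 221.55
Speedup = 422/221.55
= 1.90×


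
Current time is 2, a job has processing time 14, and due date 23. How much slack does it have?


Slack = due - current_time - processing
= 23 - 2 - 14
= 7


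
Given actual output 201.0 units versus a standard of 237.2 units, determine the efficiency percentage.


Efficiency = (actual / standard) × 100
= (201.0 / 237.2) × 100
= 84.7%


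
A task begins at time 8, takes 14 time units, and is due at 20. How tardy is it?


Completion = start + processing = 8 + 14 = 22
Tardiness = max(0, C - d) = max(0, 22 - 20)
= max(0, 2)
= 2


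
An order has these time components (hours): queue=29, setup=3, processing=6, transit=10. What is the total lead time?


Lead time = queue + setup + processing + transit
= 29 + 3 + 6 + 10
= 48 hours


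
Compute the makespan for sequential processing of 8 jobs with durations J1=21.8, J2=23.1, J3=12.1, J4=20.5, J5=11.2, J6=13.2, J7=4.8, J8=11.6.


Sequential makespan: sum all processing times
= 21.8 + 23.1 + 12.1 + 20.5 + 11.2 + 13.2 + 4.8 + 11.6
= 118.3 time units


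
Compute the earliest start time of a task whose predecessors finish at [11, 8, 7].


ES = max of all predecessor completion times
Predecessors: [11, 8, 7]
ES = max(11, 8, 7)
= 11


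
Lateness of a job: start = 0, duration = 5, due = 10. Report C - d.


Completion = 0 + 5 = 5
Lateness = C - d = 5 - 10
= -5


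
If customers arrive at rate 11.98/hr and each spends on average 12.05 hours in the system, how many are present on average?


Little's law: L = λ × W
= 11.98 × 12.05
= 144.36


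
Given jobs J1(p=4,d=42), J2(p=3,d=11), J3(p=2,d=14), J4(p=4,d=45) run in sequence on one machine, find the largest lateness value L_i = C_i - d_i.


Lateness per job (L = C - d):
  J1: C=4, d=42, L=-38
  J2: C=7, d=11, L=-4
  J3: C=9, d=14, L=-5
  J4: C=13, d=45, L=-32
Lmax = max(-38, -4, -5, -32)
= -4


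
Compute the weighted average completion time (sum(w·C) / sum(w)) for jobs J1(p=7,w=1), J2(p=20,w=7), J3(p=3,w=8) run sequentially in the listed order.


Completion times:
  J1: C=7, w×C=1×7=7
  J2: C=27, w×C=7×27=189
  J3: C=30, w×C=8×30=240
Sum w×C = 436
Sum w = 16
Weighted avg = 436/16
= 27.25


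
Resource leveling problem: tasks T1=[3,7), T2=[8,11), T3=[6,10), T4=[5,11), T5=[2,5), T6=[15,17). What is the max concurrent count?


Check each time point for overlaps:
  t=6: 3 tasks active (T1, T3, T4)
Max concurrent = 3


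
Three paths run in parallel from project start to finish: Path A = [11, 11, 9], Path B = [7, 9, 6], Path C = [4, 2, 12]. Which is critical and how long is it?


Path A: 11 + 11 + 9 = 31
Path B: 7 + 9 + 6 = 22
Path C: 4 + 2 + 12 = 18
Critical path = longest = max(31, 22, 18)
= 31 (Path A)


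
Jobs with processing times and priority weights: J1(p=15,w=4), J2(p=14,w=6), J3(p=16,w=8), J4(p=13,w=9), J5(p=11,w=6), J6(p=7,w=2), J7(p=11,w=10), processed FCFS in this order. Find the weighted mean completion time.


Completion times:
  J1: C=15, w×C=4×15=60
  J2: C=29, w×C=6×29=174
  J3: C=45, w×C=8×45=360
  J4: C=58, w×C=9×58=522
  J5: C=69, w×C=6×69=414
  J6: C=76, w×C=2×76=152
  J7: C=87, w×C=10×87=870
Sum w×C = 2552
Sum w = 45
Weighted avg = 2552/45
= 56.71


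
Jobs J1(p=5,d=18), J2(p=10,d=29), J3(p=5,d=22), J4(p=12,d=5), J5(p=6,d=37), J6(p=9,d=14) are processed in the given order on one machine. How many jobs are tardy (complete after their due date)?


Completion vs due date:
  J1: C=5, d=18 → on time
  J2: C=15, d=29 → on time
  J3: C=20, d=22 → on time
  J4: C=32, d=5 → TARDY
  J5: C=38, d=37 → TARDY
  J6: C=47, d=14 → TARDY
Tardy jobs: J4, J5, J6
Count = 3


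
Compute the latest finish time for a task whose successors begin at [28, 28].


LF = min of all successor start times
Successors start at: [28, 28]
LF = min(28, 28)
= 28


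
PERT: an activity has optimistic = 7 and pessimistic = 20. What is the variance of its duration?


σ² = ((p - o) / 6)² = (p - o)² / 36
= (20 - 7)² / 36
= 13² / 36
= 169 / 36
= 4.6944


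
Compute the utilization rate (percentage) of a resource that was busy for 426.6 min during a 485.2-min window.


Utilization = busy / total × 100
= 426.6 / 485.2 × 100
= 87.9%


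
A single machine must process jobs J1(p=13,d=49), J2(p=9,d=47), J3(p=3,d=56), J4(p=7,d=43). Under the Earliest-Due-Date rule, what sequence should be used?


EDD: sort by earliest due date
  J4: d=43, p=7
  J2: d=47, p=9
  J1: d=49, p=13
  J3: d=56, p=3
Order: J4 → J2 → J1 → J3


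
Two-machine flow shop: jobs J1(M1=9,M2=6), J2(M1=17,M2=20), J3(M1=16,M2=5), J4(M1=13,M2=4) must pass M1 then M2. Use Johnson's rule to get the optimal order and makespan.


Johnson's rule:
Group 1 (M1≤M2, sort by M1): ['J2']
Group 2 (M1>M2, sort desc M2): ['J1', 'J3', 'J4']
Sequence: J2 → J1 → J3 → J4
Makespan calculation:
  J2: M1 done=17, M2 done=37
  J1: M1 done=26, M2 done=43
  J3: M1 done=42, M2 done=48
  J4: M1 done=55, M2 done=59
= Sequence: J2 → J1 → J3 → J4, Makespan: 59


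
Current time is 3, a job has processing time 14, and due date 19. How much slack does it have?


Slack = due - current_time - processing
= 19 - 3 - 14
= 2


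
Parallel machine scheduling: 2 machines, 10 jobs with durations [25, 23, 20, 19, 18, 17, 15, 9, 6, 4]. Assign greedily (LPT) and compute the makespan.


Jobs (LPT sorted): [25, 23, 20, 19, 18, 17, 15, 9, 6, 4]
Machines: 2
  J=25 → Machine 1 (load: 0+25=25)
  J=23 → Machine 2 (load: 0+23=23)
  J=20 → Machine 2 (load: 23+20=43)
  J=19 → Machine 1 (load: 25+19=44)
  J=18 → Machine 2 (load: 43+18=61)
  J=17 → Machine 1 (load: 44+17=61)
  J=15 → Machine 1 (load: 61+15=76)
  J=9 → Machine 2 (load: 61+9=70)
  J=6 → Machine 2 (load: 70+6=76)
  J=4 → Machine 1 (load: 76+4=80)
Machine loads: [80, 76]
Makespan = max = 80 time units


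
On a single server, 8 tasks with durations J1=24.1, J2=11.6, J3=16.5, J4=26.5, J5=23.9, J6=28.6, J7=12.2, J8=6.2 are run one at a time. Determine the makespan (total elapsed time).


Sequential makespan: sum all processing times
= 24.1 + 11.6 + 16.5 + 26.5 + 23.9 + 28.6 + 12.2 + 6.2
= 149.6 time units


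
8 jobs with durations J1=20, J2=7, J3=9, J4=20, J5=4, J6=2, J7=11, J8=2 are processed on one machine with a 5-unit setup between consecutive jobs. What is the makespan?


Makespan = Σ processing + (n-1) × setup
= (20 + 7 + 9 + 20 + 4 + 2 + 11 + 2) + (8-1)×5
= 75 + 35
= 110 time units


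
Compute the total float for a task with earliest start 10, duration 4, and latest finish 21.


EF = ES + duration = 10 + 4 = 14
LS = LF - duration = 21 - 4 = 17
Total Float = LF - EF = 21 - 14
(or LS - ES = 17 - 10)
= 7


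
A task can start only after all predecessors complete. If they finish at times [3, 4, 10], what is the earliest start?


ES = max of all predecessor completion times
Predecessors: [3, 4, 10]
ES = max(3, 4, 10)
= 10


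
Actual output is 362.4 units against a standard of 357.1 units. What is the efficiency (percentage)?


Efficiency = (actual / standard) × 100
= (362.4 / 357.1) × 100
= 101.5%


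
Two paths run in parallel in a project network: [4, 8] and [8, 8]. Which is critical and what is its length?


Path A: 4 + 8 = 12
Path B: 8 + 8 = 16
Critical path = longest = max(12, 16)
= 16 (Path B)


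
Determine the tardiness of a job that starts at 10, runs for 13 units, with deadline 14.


Completion = start + processing = 10 + 13 = 23
Tardiness = max(0, C - d) = max(0, 23 - 14)
= max(0, 9)
= 9


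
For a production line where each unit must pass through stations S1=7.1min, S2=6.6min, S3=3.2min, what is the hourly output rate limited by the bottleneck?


Bottleneck = longest station time
Station times: [7.1, 6.6, 3.2]
Max = 7.1 min
Rate = 60 / 7.1
= 8.45 units/hour (bottleneck: 7.1min)


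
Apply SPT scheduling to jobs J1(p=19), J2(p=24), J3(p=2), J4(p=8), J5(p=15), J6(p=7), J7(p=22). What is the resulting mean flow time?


SPT order: J3 → J6 → J4 → J5 → J1 → J7 → J2
Completion times:
  J3: C=2
  J6: C=9
  J4: C=17
  J5: C=32
  J1: C=51
  J7: C=73
  J2: C=97
Sum = 281, n = 7
Mean flow = 281/7
= 40.14


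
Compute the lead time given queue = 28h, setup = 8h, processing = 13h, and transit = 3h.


Lead time = queue + setup + processing + transit
= 28 + 8 + 13 + 3
= 52 hours


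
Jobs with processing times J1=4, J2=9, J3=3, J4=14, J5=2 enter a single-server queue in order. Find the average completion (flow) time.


Completion times:
  J1: completes at 4
  J2: completes at 13
  J3: completes at 16
  J4: completes at 30
  J5: completes at 32
Sum = 95
Average = 95/5
= 19.00


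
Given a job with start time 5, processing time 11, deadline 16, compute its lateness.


Completion = 5 + 11 = 16
Lateness = C - d = 16 - 16
= 0


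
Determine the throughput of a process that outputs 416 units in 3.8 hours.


Throughput = units / time
= 416 / 3.8
= 109.5 units/hour


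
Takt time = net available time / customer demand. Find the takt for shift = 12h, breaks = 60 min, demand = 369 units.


Available = 12×60 - 60 = 660 min
Takt time = 660 / 369
= 1.79 min/unit


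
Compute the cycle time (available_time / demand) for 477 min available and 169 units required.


Cycle time = available time / demand
= 477 / 169
= 2.82 min/unit


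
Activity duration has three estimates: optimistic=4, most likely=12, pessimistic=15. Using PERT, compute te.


te = (o + 4m + p) / 6
= (4 + 4×12 + 15) / 6
= (4 + 48 + 15) / 6
= 67 / 6
= 11.17


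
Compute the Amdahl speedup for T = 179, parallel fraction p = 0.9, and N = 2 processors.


Amdahl's law: T_p = T × ((1-p) + p/N)
= 179 × ((1-0.9) + 0.9/2)
= 179 × (0.10 + 0.4500)
= 179 × 0.5500
= 98.45
Speedup = 179/98.45
= 1.82×


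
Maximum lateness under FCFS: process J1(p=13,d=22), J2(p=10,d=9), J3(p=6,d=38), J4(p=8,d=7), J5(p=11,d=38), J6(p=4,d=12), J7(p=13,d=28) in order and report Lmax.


Lateness per job (L = C - d):
  J1: C=13, d=22, L=-9
  J2: C=23, d=9, L=14
  J3: C=29, d=38, L=-9
  J4: C=37, d=7, L=30
  J5: C=48, d=38, L=10
  J6: C=52, d=12, L=40
  J7: C=65, d=28, L=37
Lmax = max(-9, 14, -9, 30, 10, 40, 37)
= 40


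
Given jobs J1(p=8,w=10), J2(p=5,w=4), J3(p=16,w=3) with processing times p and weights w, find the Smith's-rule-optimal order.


WSPT (Smith's rule): sort by p/w ascending
  J1: p/w = 8/10 = 0.800
  J2: p/w = 5/4 = 1.250
  J3: p/w = 16/3 = 5.333
Order: J1 → J2 → J3


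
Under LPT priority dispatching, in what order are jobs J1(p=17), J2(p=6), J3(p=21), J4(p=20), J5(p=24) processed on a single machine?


LPT: sort by longest processing time first
  J5: p=24
  J3: p=21
  J4: p=20
  J1: p=17
  J2: p=6
Order: J5 → J3 → J4 → J1 → J2


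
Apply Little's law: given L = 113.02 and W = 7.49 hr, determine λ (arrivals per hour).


Little's law: L = λW → λ = L / W
= 113.02 / 7.49
= 15.09 per hour


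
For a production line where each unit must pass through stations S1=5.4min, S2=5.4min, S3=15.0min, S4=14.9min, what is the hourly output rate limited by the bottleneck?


Bottleneck = longest station time
Station times: [5.4, 5.4, 15.0, 14.9]
Max = 15.0 min
Rate = 60 / 15.0
= 4.00 units/hour (bottleneck: 15.0min)


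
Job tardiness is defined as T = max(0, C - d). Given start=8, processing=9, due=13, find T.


Completion = start + processing = 8 + 9 = 17
Tardiness = max(0, C - d) = max(0, 17 - 13)
= max(0, 4)
= 4


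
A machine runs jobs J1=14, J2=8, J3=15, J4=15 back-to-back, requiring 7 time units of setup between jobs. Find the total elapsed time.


Makespan = Σ processing + (n-1) × setup
= (14 + 8 + 15 + 15) + (4-1)×7
= 52 + 21
= 73 time units


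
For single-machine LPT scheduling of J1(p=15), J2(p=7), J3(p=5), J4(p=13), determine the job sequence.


LPT: sort by longest processing time first
  J1: p=15
  J4: p=13
  J2: p=7
  J3: p=5
Order: J1 → J4 → J2 → J3


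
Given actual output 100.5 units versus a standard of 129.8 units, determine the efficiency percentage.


Efficiency = (actual / standard) × 100
= (100.5 / 129.8) × 100
= 77.4%


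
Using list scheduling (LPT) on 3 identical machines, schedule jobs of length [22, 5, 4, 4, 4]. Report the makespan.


Jobs (LPT sorted): [22, 5, 4, 4, 4]
Machines: 3
  J=22 → Machine 1 (load: 0+22=22)
  J=5 → Machine 2 (load: 0+5=5)
  J=4 → Machine 3 (load: 0+4=4)
  J=4 → Machine 3 (load: 4+4=8)
  J=4 → Machine 2 (load: 5+4=9)
Machine loads: [22, 9, 8]
Makespan = max = 22 time units


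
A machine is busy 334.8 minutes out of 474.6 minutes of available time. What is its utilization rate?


Utilization = busy / total × 100
= 334.8 / 474.6 × 100
= 70.5%


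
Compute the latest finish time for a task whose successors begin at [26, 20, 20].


LF = min of all successor start times
Successors start at: [26, 20, 20]
LF = min(26, 20, 20)
= 20


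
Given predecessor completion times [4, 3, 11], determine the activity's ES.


ES = max of all predecessor completion times
Predecessors: [4, 3, 11]
ES = max(4, 3, 11)
= 11


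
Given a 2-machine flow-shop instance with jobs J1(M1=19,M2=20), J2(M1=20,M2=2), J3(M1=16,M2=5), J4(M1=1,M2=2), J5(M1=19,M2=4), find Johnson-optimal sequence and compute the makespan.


Johnson's rule:
Group 1 (M1≤M2, sort by M1): ['J4', 'J1']
Group 2 (M1>M2, sort desc M2): ['J3', 'J5', 'J2']
Sequence: J4 → J1 → J3 → J5 → J2
Makespan calculation:
  J4: M1 done=1, M2 done=3
  J1: M1 done=20, M2 done=40
  J3: M1 done=36, M2 done=45
  J5: M1 done=55, M2 done=59
  J2: M1 done=75, M2 done=77
= Sequence: J4 → J1 → J3 → J5 → J2, Makespan: 77


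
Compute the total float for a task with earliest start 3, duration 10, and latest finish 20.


EF = ES + duration = 3 + 10 = 13
LS = LF - duration = 20 - 10 = 10
Total Float = LF - EF = 20 - 13
(or LS - ES = 10 - 3)
= 7


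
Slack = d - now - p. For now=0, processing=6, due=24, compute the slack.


Slack = due - current_time - processing
= 24 - 0 - 6
= 18


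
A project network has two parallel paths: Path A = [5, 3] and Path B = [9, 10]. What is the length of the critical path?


Path A: 5 + 3 = 8
Path B: 9 + 10 = 19
Critical path = longest = max(8, 19)
= 19 (Path B)


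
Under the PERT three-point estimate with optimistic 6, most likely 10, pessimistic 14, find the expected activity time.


te = (o + 4m + p) / 6
= (6 + 4×10 + 14) / 6
= (6 + 40 + 14) / 6
= 60 / 6
= 10.00


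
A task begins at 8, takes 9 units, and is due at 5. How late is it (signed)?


Completion = 8 + 9 = 17
Lateness = C - d = 17 - 5
= 12


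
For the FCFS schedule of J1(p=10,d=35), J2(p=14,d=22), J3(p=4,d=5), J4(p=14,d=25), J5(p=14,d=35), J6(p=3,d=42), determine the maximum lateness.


Lateness per job (L = C - d):
  J1: C=10, d=35, L=-25
  J2: C=24, d=22, L=2
  J3: C=28, d=5, L=23
  J4: C=42, d=25, L=17
  J5: C=56, d=35, L=21
  J6: C=59, d=42, L=17
Lmax = max(-25, 2, 23, 17, 21, 17)
= 23


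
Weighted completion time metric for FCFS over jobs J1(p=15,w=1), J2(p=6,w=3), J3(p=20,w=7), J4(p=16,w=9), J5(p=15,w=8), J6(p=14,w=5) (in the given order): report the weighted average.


Completion times:
  J1: C=15, w×C=1×15=15
  J2: C=21, w×C=3×21=63
  J3: C=41, w×C=7×41=287
  J4: C=57, w×C=9×57=513
  J5: C=72, w×C=8×72=576
  J6: C=86, w×C=5×86=430
Sum w×C = 1884
Sum w = 33
Weighted avg = 1884/33
= 57.09


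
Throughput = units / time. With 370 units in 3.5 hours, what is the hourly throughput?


Throughput = units / time
= 370 / 3.5
= 105.7 units/hour


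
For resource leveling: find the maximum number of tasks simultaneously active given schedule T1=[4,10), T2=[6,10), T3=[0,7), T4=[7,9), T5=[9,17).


Check each time point for overlaps:
  t=6: 3 tasks active (T1, T2, T3)
Max concurrent = 3


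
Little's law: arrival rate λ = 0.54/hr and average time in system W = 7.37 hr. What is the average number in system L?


Little's law: L = λ × W
= 0.54 × 7.37
= 3.98


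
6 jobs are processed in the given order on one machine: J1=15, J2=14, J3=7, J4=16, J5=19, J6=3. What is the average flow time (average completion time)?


Completion times:
  J1: completes at 15
  J2: completes at 29
  J3: completes at 36
  J4: completes at 52
  J5: completes at 71
  J6: completes at 74
Sum = 277
Average = 277/6
= 46.17


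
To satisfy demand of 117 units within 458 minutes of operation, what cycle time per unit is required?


Cycle time = available time / demand
= 458 / 117
= 3.91 min/unit


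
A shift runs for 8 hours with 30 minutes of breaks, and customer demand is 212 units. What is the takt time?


Available = 8×60 - 30 = 450 min
Takt time = 450 / 212
= 2.12 min/unit


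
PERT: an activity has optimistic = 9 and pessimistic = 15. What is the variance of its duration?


σ² = ((p - o) / 6)² = (p - o)² / 36
= (15 - 9)² / 36
= 6² / 36
= 36 / 36
= 1.0000


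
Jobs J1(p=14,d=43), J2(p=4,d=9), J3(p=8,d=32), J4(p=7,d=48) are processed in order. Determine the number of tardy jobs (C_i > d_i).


Completion vs due date:
  J1: C=14, d=43 → on time
  J2: C=18, d=9 → TARDY
  J3: C=26, d=32 → on time
  J4: C=33, d=48 → on time
Tardy jobs: J2
Count = 1


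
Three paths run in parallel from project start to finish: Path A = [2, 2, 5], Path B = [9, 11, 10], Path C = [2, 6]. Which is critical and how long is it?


Path A: 2 + 2 + 5 = 9
Path B: 9 + 11 + 10 = 30
Path C: 2 + 6 = 8
Critical path = longest = max(9, 30, 8)
= 30 (Path B)


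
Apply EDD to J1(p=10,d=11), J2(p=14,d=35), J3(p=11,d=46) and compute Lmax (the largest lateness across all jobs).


EDD order: J1 → J2 → J3
Completion and lateness:
  J1: C=10, d=11, L=10-11=-1
  J2: C=24, d=35, L=24-35=-11
  J3: C=35, d=46, L=35-46=-11
Lmax = max(-1, -11, -11)
= -1


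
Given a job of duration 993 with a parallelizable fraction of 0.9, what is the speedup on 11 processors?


Amdahl's law: T_p = T × ((1-p) + p/N)
= 993 × ((1-0.9) + 0.9/11)
= 993 × (0.10 + 0.0818)
= 993 × 0.1818
= 180.55
Speedup = 993/180.55
= 5.50×


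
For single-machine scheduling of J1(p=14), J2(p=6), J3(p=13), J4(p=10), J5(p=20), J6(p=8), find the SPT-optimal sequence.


SPT: sort by shortest processing time
  J2: p=6
  J6: p=8
  J4: p=10
  J3: p=13
  J1: p=14
  J5: p=20
Order: J2 → J6 → J4 → J3 → J1 → J5


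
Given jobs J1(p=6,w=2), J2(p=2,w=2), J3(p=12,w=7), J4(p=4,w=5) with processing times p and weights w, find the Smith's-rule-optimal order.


WSPT (Smith's rule): sort by p/w ascending
  J4: p/w = 4/5 = 0.800
  J2: p/w = 2/2 = 1.000
  J3: p/w = 12/7 = 1.714
  J1: p/w = 6/2 = 3.000
Order: J4 → J2 → J3 → J1


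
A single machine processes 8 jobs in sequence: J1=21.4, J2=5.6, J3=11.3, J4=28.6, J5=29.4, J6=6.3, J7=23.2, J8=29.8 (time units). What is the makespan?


Sequential makespan: sum all processing times
= 21.4 + 5.6 + 11.3 + 28.6 + 29.4 + 6.3 + 23.2 + 29.8
= 155.6 time units


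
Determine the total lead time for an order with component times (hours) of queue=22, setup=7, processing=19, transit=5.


Lead time = queue + setup + processing + transit
= 22 + 7 + 19 + 5
= 53 hours


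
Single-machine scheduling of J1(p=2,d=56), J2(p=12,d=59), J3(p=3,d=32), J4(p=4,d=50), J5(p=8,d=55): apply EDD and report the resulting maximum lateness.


EDD order: J3 → J4 → J5 → J1 → J2
Completion and lateness:
  J3: C=3, d=32, L=3-32=-29
  J4: C=7, d=50, L=7-50=-43
  J5: C=15, d=55, L=15-55=-40
  J1: C=17, d=56, L=17-56=-39
  J2: C=29, d=59, L=29-59=-30
Lmax = max(-29, -43, -40, -39, -30)
= -29


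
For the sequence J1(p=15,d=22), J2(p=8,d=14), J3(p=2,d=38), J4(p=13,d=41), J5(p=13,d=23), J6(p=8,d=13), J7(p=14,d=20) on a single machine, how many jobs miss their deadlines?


Completion vs due date:
  J1: C=15, d=22 → on time
  J2: C=23, d=14 → TARDY
  J3: C=25, d=38 → on time
  J4: C=38, d=41 → on time
  J5: C=51, d=23 → TARDY
  J6: C=59, d=13 → TARDY
  J7: C=73, d=20 → TARDY
Tardy jobs: J2, J5, J6, J7
Count = 4


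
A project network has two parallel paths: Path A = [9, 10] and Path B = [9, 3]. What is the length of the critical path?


Path A: 9 + 10 = 19
Path B: 9 + 3 = 12
Critical path = longest = max(19, 12)
= 19 (Path A)


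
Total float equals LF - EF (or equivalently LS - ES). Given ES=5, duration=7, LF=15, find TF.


EF = ES + duration = 5 + 7 = 12
LS = LF - duration = 15 - 7 = 8
Total Float = LF - EF = 15 - 12
(or LS - ES = 8 - 5)
= 3


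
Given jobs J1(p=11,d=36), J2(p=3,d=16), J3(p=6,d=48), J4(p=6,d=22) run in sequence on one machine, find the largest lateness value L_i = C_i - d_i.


Lateness per job (L = C - d):
  J1: C=11, d=36, L=-25
  J2: C=14, d=16, L=-2
  J3: C=20, d=48, L=-28
  J4: C=26, d=22, L=4
Lmax = max(-25, -2, -28, 4)
= 4


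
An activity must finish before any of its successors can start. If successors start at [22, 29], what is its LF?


LF = min of all successor start times
Successors start at: [22, 29]
LF = min(22, 29)
= 22


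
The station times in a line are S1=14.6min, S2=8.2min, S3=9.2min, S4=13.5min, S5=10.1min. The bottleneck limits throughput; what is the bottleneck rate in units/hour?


Bottleneck = longest station time
Station times: [14.6, 8.2, 9.2, 13.5, 10.1]
Max = 14.6 min
Rate = 60 / 14.6
= 4.11 units/hour (bottleneck: 14.6min)


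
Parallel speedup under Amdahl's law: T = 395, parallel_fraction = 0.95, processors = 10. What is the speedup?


Amdahl's law: T_p = T × ((1-p) + p/N)
= 395 × ((1-0.95) + 0.95/10)
= 395 × (0.05 + 0.0950)
= 395 × 0.1450
= 57.28
Speedup = 395/57.28
= 6.90×


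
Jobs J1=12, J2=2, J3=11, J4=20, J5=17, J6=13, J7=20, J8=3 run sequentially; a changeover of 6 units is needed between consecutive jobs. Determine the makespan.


Makespan = Σ processing + (n-1) × setup
= (12 + 2 + 11 + 20 + 17 + 13 + 20 + 3) + (8-1)×6
= 98 + 42
= 140 time units


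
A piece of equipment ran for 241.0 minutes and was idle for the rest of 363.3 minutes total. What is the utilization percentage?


Utilization = busy / total × 100
= 241.0 / 363.3 × 100
= 66.3%


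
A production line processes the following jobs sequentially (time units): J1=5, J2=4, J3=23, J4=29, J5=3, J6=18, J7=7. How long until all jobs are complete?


Sequential makespan: sum all processing times
= 5 + 4 + 23 + 29 + 3 + 18 + 7
= 89 time units


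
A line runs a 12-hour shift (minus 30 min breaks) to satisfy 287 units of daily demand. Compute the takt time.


Available = 12×60 - 30 = 690 min
Takt time = 690 / 287
= 2.40 min/unit


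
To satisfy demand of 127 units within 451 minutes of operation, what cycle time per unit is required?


Cycle time = available time / demand
= 451 / 127
= 3.55 min/unit


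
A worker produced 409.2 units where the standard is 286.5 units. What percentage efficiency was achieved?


Efficiency = (actual / standard) × 100
= (409.2 / 286.5) × 100
= 142.8%


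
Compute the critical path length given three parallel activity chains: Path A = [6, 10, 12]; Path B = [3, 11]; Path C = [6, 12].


Path A: 6 + 10 + 12 = 28
Path B: 3 + 11 = 14
Path C: 6 + 12 = 18
Critical path = longest = max(28, 14, 18)
= 28 (Path A)


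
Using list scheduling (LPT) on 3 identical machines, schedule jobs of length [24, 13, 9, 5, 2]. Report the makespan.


Jobs (LPT sorted): [24, 13, 9, 5, 2]
Machines: 3
  J=24 → Machine 1 (load: 0+24=24)
  J=13 → Machine 2 (load: 0+13=13)
  J=9 → Machine 3 (load: 0+9=9)
  J=5 → Machine 3 (load: 9+5=14)
  J=2 → Machine 2 (load: 13+2=15)
Machine loads: [24, 15, 14]
Makespan = max = 24 time units


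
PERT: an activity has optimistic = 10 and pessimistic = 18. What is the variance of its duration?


σ² = ((p - o) / 6)² = (p - o)² / 36
= (18 - 10)² / 36
= 8² / 36
= 64 / 36
= 1.7778


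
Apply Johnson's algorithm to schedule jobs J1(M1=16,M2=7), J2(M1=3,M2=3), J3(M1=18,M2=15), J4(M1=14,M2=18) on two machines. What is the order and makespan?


Johnson's rule:
Group 1 (M1≤M2, sort by M1): ['J2', 'J4']
Group 2 (M1>M2, sort desc M2): ['J3', 'J1']
Sequence: J2 → J4 → J3 → J1
Makespan calculation:
  J2: M1 done=3, M2 done=6
  J4: M1 done=17, M2 done=35
  J3: M1 done=35, M2 done=50
  J1: M1 done=51, M2 done=58
= Sequence: J2 → J4 → J3 → J1, Makespan: 58


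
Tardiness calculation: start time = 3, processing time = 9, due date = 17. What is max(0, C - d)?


Completion = start + processing = 3 + 9 = 12
Tardiness = max(0, C - d) = max(0, 12 - 17)
= max(0, -5)
= 0


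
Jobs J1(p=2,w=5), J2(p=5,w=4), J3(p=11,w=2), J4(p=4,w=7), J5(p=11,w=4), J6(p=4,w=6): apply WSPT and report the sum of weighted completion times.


WSPT order (by p/w): J1 → J4 → J6 → J2 → J5 → J3
  J1: C=2, w·C=5×2=10
  J4: C=6, w·C=7×6=42
  J6: C=10, w·C=6×10=60
  J2: C=15, w·C=4×15=60
  J5: C=26, w·C=4×26=104
  J3: C=37, w·C=2×37=74
Σ w·C = 350
= 350


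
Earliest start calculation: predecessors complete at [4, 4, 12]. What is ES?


ES = max of all predecessor completion times
Predecessors: [4, 4, 12]
ES = max(4, 4, 12)
= 12


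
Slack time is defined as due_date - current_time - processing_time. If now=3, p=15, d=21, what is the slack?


Slack = due - current_time - processing
= 21 - 3 - 15
= 3


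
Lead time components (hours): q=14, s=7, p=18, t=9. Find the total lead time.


Lead time = queue + setup + processing + transit
= 14 + 7 + 18 + 9
= 48 hours


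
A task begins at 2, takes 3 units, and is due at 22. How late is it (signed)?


Completion = 2 + 3 = 5
Lateness = C - d = 5 - 22
= -17


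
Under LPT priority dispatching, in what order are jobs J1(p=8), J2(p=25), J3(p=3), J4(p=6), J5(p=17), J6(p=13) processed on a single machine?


LPT: sort by longest processing time first
  J2: p=25
  J5: p=17
  J6: p=13
  J1: p=8
  J4: p=6
  J3: p=3
Order: J2 → J5 → J6 → J1 → J4 → J3


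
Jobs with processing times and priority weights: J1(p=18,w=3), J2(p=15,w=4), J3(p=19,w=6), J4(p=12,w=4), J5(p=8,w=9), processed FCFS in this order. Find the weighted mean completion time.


Completion times:
  J1: C=18, w×C=3×18=54
  J2: C=33, w×C=4×33=132
  J3: C=52, w×C=6×52=312
  J4: C=64, w×C=4×64=256
  J5: C=72, w×C=9×72=648
Sum w×C = 1402
Sum w = 26
Weighted avg = 1402/26
= 53.92


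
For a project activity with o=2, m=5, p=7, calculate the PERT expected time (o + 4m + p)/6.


te = (o + 4m + p) / 6
= (2 + 4×5 + 7) / 6
= (2 + 20 + 7) / 6
= 29 / 6
= 4.83


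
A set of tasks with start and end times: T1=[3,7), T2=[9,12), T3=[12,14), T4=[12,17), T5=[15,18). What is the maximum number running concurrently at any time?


Check each time point for overlaps:
  t=12: 2 tasks active (T3, T4)
Max concurrent = 2


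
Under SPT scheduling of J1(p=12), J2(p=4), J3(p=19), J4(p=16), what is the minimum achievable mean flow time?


SPT order: J2 → J1 → J4 → J3
Completion times:
  J2: C=4
  J1: C=16
  J4: C=32
  J3: C=51
Sum = 103, n = 4
Mean flow = 103/4
= 25.75


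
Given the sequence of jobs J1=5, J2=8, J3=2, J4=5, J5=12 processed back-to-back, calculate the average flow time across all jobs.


Completion times:
  J1: completes at 5
  J2: completes at 13
  J3: completes at 15
  J4: completes at 20
  J5: completes at 32
Sum = 85
Average = 85/5
= 17.00


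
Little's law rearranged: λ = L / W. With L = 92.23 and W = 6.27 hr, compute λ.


Little's law: L = λW → λ = L / W
= 92.23 / 6.27
= 14.71 per hour


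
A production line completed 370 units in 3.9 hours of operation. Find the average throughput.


Throughput = units / time
= 370 / 3.9
= 94.9 units/hour


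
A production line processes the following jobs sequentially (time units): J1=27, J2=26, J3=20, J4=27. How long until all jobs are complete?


Sequential makespan: sum all processing times
= 27 + 26 + 20 + 27
= 100 time units


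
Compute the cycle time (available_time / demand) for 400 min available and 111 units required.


Cycle time = available time / demand
= 400 / 111
= 3.60 min/unit


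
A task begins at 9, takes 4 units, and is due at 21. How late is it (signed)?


Completion = 9 + 4 = 13
Lateness = C - d = 13 - 21
= -8


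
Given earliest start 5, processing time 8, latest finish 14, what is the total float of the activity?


EF = ES + duration = 5 + 8 = 13
LS = LF - duration = 14 - 8 = 6
Total Float = LF - EF = 14 - 13
(or LS - ES = 6 - 5)
= 1


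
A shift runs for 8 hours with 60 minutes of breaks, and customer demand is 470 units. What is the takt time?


Available = 8×60 - 60 = 420 min
Takt time = 420 / 470
= 0.89 min/unit


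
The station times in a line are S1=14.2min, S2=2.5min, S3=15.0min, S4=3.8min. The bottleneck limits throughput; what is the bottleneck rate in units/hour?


Bottleneck = longest station time
Station times: [14.2, 2.5, 15.0, 3.8]
Max = 15.0 min
Rate = 60 / 15.0
= 4.00 units/hour (bottleneck: 15.0min)


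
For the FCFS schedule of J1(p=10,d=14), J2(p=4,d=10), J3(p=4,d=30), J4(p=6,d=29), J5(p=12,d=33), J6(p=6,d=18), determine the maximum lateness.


Lateness per job (L = C - d):
  J1: C=10, d=14, L=-4
  J2: C=14, d=10, L=4
  J3: C=18, d=30, L=-12
  J4: C=24, d=29, L=-5
  J5: C=36, d=33, L=3
  J6: C=42, d=18, L=24
Lmax = max(-4, 4, -12, -5, 3, 24)
= 24


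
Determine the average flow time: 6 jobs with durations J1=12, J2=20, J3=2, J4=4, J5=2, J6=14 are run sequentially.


Completion times:
  J1: completes at 12
  J2: completes at 32
  J3: completes at 34
  J4: completes at 38
  J5: completes at 40
  J6: completes at 54
Sum = 210
Average = 210/6
= 35.00


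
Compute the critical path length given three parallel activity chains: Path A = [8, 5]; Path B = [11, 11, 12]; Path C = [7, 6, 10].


Path A: 8 + 5 = 13
Path B: 11 + 11 + 12 = 34
Path C: 7 + 6 + 10 = 23
Critical path = longest = max(13, 34, 23)
= 34 (Path B)


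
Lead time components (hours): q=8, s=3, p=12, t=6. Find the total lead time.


Lead time = queue + setup + processing + transit
= 8 + 3 + 12 + 6
= 29 hours


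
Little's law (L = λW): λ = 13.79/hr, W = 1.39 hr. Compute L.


Little's law: L = λ × W
= 13.79 × 1.39
= 19.17


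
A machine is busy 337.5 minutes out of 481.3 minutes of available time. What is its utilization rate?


Utilization = busy / total × 100
= 337.5 / 481.3 × 100
= 70.1%


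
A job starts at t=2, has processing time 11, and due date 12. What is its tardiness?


Completion = start + processing = 2 + 11 = 13
Tardiness = max(0, C - d) = max(0, 13 - 12)
= max(0, 1)
= 1


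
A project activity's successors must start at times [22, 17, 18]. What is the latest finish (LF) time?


LF = min of all successor start times
Successors start at: [22, 17, 18]
LF = min(22, 17, 18)
= 17


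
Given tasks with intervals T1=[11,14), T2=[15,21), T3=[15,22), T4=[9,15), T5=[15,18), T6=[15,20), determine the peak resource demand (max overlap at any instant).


Check each time point for overlaps:
  t=15: 4 tasks active (T2, T3, T5, T6)
Max concurrent = 4


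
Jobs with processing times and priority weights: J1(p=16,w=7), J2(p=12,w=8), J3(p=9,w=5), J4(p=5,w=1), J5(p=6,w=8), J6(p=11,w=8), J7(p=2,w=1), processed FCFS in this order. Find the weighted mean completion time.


Completion times:
  J1: C=16, w×C=7×16=112
  J2: C=28, w×C=8×28=224
  J3: C=37, w×C=5×37=185
  J4: C=42, w×C=1×42=42
  J5: C=48, w×C=8×48=384
  J6: C=59, w×C=8×59=472
  J7: C=61, w×C=1×61=61
Sum w×C = 1480
Sum w = 38
Weighted avg = 1480/38
= 38.95


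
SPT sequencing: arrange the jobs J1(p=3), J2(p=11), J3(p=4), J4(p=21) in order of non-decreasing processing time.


SPT: sort by shortest processing time
  J1: p=3
  J3: p=4
  J2: p=11
  J4: p=21
Order: J1 → J3 → J2 → J4


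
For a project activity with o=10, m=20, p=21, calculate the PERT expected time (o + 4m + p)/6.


te = (o + 4m + p) / 6
= (10 + 4×20 + 21) / 6
= (10 + 80 + 21) / 6
= 111 / 6
= 18.50


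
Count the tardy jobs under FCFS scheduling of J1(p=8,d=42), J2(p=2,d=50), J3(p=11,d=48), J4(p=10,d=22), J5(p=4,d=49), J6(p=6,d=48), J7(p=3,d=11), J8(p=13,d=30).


Completion vs due date:
  J1: C=8, d=42 → on time
  J2: C=10, d=50 → on time
  J3: C=21, d=48 → on time
  J4: C=31, d=22 → TARDY
  J5: C=35, d=49 → on time
  J6: C=41, d=48 → on time
  J7: C=44, d=11 → TARDY
  J8: C=57, d=30 → TARDY
Tardy jobs: J4, J7, J8
Count = 3


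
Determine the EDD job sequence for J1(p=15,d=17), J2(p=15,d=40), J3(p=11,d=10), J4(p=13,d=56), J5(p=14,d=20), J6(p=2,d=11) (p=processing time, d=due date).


EDD: sort by earliest due date
  J3: d=10, p=11
  J6: d=11, p=2
  J1: d=17, p=15
  J5: d=20, p=14
  J2: d=40, p=15
  J4: d=56, p=13
Order: J3 → J6 → J1 → J5 → J2 → J4


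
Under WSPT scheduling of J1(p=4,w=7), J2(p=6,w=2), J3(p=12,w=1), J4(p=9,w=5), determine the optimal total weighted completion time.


WSPT order (by p/w): J1 → J4 → J2 → J3
  J1: C=4, w·C=7×4=28
  J4: C=13, w·C=5×13=65
  J2: C=19, w·C=2×19=38
  J3: C=31, w·C=1×31=31
Σ w·C = 162
= 162


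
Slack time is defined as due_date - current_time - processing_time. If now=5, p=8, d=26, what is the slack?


Slack = due - current_time - processing
= 26 - 5 - 8
= 13


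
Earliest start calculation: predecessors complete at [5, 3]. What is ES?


ES = max of all predecessor completion times
Predecessors: [5, 3]
ES = max(5, 3)
= 5


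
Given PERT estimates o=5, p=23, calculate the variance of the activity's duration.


σ² = ((p - o) / 6)² = (p - o)² / 36
= (23 - 5)² / 36
= 18² / 36
= 324 / 36
= 9.0000


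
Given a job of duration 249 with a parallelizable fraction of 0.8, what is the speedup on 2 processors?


Amdahl's law: T_p = T × ((1-p) + p/N)
= 249 × ((1-0.8) + 0.8/2)
= 249 × (0.20 + 0.4000)
= 249 × 0.6000
= 149.40
Speedup = 249/149.40
= 1.67×


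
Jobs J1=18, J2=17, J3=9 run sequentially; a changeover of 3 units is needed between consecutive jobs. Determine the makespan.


Makespan = Σ processing + (n-1) × setup
= (18 + 17 + 9) + (3-1)×3
= 44 + 6
= 50 time units


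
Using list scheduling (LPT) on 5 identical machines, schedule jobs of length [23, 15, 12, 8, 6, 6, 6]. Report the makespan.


Jobs (LPT sorted): [23, 15, 12, 8, 6, 6, 6]
Machines: 5
  J=23 → Machine 1 (load: 0+23=23)
  J=15 → Machine 2 (load: 0+15=15)
  J=12 → Machine 3 (load: 0+12=12)
  J=8 → Machine 4 (load: 0+8=8)
  J=6 → Machine 5 (load: 0+6=6)
  J=6 → Machine 5 (load: 6+6=12)
  J=6 → Machine 4 (load: 8+6=14)
Machine loads: [23, 15, 12, 14, 12]
Makespan = max = 23 time units


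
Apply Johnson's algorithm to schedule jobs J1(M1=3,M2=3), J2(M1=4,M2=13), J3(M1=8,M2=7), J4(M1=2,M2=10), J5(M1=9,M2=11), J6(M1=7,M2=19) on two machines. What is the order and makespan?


Johnson's rule:
Group 1 (M1≤M2, sort by M1): ['J4', 'J1', 'J2', 'J6', 'J5']
Group 2 (M1>M2, sort desc M2): ['J3']
Sequence: J4 → J1 → J2 → J6 → J5 → J3
Makespan calculation:
  J4: M1 done=2, M2 done=12
  J1: M1 done=5, M2 done=15
  J2: M1 done=9, M2 done=28
  J6: M1 done=16, M2 done=47
  J5: M1 done=25, M2 done=58
  J3: M1 done=33, M2 done=65
= Sequence: J4 → J1 → J2 → J6 → J5 → J3, Makespan: 65


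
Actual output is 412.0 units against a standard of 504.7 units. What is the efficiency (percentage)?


Efficiency = (actual / standard) × 100
= (412.0 / 504.7) × 100
= 81.6%


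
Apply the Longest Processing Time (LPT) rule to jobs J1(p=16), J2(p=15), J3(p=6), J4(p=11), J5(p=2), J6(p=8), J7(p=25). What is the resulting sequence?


LPT: sort by longest processing time first
  J7: p=25
  J1: p=16
  J2: p=15
  J4: p=11
  J6: p=8
  J3: p=6
  J5: p=2
Order: J7 → J1 → J2 → J4 → J6 → J3 → J5


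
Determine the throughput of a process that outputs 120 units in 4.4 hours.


Throughput = units / time
= 120 / 4.4
= 27.3 units/hour


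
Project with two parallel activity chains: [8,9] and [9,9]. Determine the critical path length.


Path A: 8 + 9 = 17
Path B: 9 + 9 = 18
Critical path = longest = max(17, 18)
= 18 (Path B)


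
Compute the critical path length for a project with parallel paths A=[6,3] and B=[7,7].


Path A: 6 + 3 = 9
Path B: 7 + 7 = 14
Critical path = longest = max(9, 14)
= 14 (Path B)


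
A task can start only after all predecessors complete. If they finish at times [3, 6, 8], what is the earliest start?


ES = max of all predecessor completion times
Predecessors: [3, 6, 8]
ES = max(3, 6, 8)
= 8


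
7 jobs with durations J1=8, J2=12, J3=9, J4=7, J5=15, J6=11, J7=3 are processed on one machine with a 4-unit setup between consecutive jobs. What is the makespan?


Makespan = Σ processing + (n-1) × setup
= (8 + 12 + 9 + 7 + 15 + 11 + 3) + (7-1)×4
= 65 + 24
= 89 time units


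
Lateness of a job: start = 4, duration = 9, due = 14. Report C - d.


Completion = 4 + 9 = 13
Lateness = C - d = 13 - 14
= -1
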